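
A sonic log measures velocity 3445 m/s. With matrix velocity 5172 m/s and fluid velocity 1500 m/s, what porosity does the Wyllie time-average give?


1/V - 1/Vm = 1/3445 - 1/5172 = 9.693e-05
1/Vf - 1/Vm = 1/1500 - 1/5172 = 0.00047332
phi = 9.693e-05 / 0.00047332 = 0.2048

0.2048


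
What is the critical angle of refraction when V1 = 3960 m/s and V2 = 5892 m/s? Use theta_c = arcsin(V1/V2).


V1/V2 = 3960/5892 = 0.672098
theta_c = arcsin(0.672098) = 42.2292 degrees

42.2292


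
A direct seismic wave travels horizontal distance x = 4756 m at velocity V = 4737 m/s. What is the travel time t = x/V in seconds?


t = x / V
= 4756 / 4737
= 1.004 s

1.004


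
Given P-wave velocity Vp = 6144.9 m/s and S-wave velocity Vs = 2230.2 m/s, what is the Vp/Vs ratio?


Vp/Vs = 6144.9 / 2230.2
= 2.7553

2.7553


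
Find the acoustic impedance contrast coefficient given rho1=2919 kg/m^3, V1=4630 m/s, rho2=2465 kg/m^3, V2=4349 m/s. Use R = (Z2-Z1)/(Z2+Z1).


Z1 = 2919 * 4630 = 13514970
Z2 = 2465 * 4349 = 10720285
R = (10720285 - 13514970) / (10720285 + 13514970) = -2794685 / 24235255 = -0.1153

-0.1153


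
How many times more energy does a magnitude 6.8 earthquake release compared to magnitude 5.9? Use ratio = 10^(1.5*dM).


M2 - M1 = 6.8 - 5.9 = 0.9
1.5 * 0.9 = 1.35
ratio = 10^1.35 = 22.39

22.39


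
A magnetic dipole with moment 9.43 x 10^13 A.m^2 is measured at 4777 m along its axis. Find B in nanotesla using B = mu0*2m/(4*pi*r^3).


m = 9.43 x 10^13 = 94300000000000 A.m^2
2m = 188600000000000 A.m^2
r^3 = 4777^3 = 109009845433
B = (4pi*10^-7) * 188600000000000 / (4*pi * 109009845433) * 1e9
= 237001749.786814 / 1369858118325.09 * 1e9
= 173011.8956 nT

173011.8956


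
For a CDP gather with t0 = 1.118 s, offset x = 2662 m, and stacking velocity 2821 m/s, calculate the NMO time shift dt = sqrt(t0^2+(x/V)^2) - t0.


x/Vnmo = 2662/2821 = 0.943637
(x/Vnmo)^2 = 0.890451
t0^2 = 1.249924
sqrt(1.249924 + 0.890451) = 1.463002
dt = 1.463002 - 1.118 = 0.345002

0.345002


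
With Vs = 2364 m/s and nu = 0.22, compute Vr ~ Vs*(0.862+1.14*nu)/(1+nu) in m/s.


Numerator factor = 0.862 + 1.14*0.22 = 1.1128
Denominator = 1 + 0.22 = 1.22
Vr = 2364 * 1.1128 / 1.22 = 2156.28 m/s

2156.28


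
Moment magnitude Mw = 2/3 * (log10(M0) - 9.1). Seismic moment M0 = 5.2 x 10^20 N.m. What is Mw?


log10(M0) = log10(5.2 x 10^20) = 20.716
Mw = 2/3 * (20.716 - 9.1)
= 2/3 * 11.616
= 7.74

7.74


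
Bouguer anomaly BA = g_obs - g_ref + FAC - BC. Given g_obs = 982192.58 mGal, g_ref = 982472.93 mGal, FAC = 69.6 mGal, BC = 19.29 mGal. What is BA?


BA = g_obs - g_ref + FAC - BC
= 982192.58 - 982472.93 + 69.6 - 19.29
= -230.04 mGal

-230.04


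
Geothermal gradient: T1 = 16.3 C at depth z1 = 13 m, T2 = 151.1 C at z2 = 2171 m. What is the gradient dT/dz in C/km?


dT = 151.1 - 16.3 = 134.8 C
dz = 2171 - 13 = 2158 m
gradient = dT/dz * 1000 = 134.8/2158 * 1000 = 62.4652 C/km

62.4652


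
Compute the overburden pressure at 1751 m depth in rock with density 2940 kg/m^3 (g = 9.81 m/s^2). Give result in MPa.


P = rho * g * z / 1e6
= 2940 * 9.81 * 1751 / 1e6
= 50501291.4 / 1e6
= 50.5013 MPa

50.5013


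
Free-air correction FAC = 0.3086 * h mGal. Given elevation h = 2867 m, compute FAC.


FAC = 0.3086 * h
= 0.3086 * 2867
= 884.7562 mGal

884.7562


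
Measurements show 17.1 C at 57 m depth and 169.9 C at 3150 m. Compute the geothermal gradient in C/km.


dT = 169.9 - 17.1 = 152.8 C
dz = 3150 - 57 = 3093 m
gradient = dT/dz * 1000 = 152.8/3093 * 1000 = 49.4019 C/km

49.4019


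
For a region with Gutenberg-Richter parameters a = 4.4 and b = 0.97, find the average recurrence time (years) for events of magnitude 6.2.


log10(N) = 4.4 - 0.97*6.2 = -1.614
N = 10^-1.614 = 0.024322
T = 1/N = 1/0.024322 = 41.115 years

41.115


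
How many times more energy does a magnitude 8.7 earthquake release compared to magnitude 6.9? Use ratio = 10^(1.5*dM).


M2 - M1 = 8.7 - 6.9 = 1.8
1.5 * 1.8 = 2.7
ratio = 10^2.7 = 501.19

501.19


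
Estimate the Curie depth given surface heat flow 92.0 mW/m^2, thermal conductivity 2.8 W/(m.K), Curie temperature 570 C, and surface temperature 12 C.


T_Curie - T_surf = 570 - 12 = 558 C
Convert q to W/m^2: 92.0 mW/m^2 = 0.092 W/m^2
d = 558 * 2.8 / 0.092 = 16982.61 m

16982.61


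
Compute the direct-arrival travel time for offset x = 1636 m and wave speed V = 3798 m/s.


t = x / V
= 1636 / 3798
= 0.4308 s

0.4308


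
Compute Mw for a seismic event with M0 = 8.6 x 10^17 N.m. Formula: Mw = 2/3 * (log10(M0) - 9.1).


log10(M0) = log10(8.6 x 10^17) = 17.9345
Mw = 2/3 * (17.9345 - 9.1)
= 2/3 * 8.8345
= 5.89

5.89


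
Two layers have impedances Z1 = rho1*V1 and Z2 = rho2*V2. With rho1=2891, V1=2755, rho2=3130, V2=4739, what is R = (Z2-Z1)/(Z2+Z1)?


Z1 = 2891 * 2755 = 7964705
Z2 = 3130 * 4739 = 14833070
R = (14833070 - 7964705) / (14833070 + 7964705) = 6868365 / 22797775 = 0.3013

0.3013


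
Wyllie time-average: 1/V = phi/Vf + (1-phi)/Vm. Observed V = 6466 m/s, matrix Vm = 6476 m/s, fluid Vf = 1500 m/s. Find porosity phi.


1/V - 1/Vm = 1/6466 - 1/6476 = 2.4e-07
1/Vf - 1/Vm = 1/1500 - 1/6476 = 0.00051225
phi = 2.4e-07 / 0.00051225 = 0.0005

5.000000e-04


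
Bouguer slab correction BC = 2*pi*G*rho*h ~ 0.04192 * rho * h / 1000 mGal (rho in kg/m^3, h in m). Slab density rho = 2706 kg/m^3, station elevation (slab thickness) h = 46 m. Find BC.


BC = 0.04192 * rho * h / 1000
= 0.04192 * 2706 * 46 / 1000
= 5.218 mGal

5.218


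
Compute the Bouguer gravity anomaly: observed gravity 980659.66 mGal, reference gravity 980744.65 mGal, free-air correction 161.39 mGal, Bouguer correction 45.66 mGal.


BA = g_obs - g_ref + FAC - BC
= 980659.66 - 980744.65 + 161.39 - 45.66
= 30.74 mGal

30.74


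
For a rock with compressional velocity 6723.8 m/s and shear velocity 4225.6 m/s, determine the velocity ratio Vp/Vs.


Vp/Vs = 6723.8 / 4225.6
= 1.5912

1.5912


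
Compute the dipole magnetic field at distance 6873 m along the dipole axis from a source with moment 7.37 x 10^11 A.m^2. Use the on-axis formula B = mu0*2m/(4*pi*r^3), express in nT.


m = 7.37 x 10^11 = 737000000000 A.m^2
2m = 1474000000000 A.m^2
r^3 = 6873^3 = 324667660617
B = (4pi*10^-7) * 1474000000000 / (4*pi * 324667660617) * 1e9
= 1852283.028557 / 4079894149810.21 * 1e9
= 454.0027 nT

454.0027


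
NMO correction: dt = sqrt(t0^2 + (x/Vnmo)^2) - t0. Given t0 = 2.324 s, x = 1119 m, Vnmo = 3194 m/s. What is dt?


x/Vnmo = 1119/3194 = 0.350344
(x/Vnmo)^2 = 0.122741
t0^2 = 5.400976
sqrt(5.400976 + 0.122741) = 2.350259
dt = 2.350259 - 2.324 = 0.026259

0.026259


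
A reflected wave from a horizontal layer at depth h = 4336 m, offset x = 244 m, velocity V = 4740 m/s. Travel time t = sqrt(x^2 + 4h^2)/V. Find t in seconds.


x^2 + 4h^2 = 244^2 + 4*4336^2 = 59536 + 75203584 = 75263120
sqrt(75263120) = 8675.432
t = 8675.432 / 4740 = 1.8303 s

1.8303


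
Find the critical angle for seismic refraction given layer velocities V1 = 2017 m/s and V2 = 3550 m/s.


V1/V2 = 2017/3550 = 0.568169
theta_c = arcsin(0.568169) = 34.6226 degrees

34.6226


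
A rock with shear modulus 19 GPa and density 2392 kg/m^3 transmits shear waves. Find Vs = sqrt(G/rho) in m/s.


Convert G to Pa: G = 19e9 Pa
Compute G/rho = 19e9 / 2392 = 7943143.8127
Vs = sqrt(7943143.8127) = 2818.36 m/s

2818.36


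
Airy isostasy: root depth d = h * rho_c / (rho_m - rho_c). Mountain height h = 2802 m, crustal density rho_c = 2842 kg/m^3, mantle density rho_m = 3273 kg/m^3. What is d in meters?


rho_m - rho_c = 3273 - 2842 = 431
d = 2802 * 2842 / 431
= 7963284 / 431
= 18476.3 m

18476.3


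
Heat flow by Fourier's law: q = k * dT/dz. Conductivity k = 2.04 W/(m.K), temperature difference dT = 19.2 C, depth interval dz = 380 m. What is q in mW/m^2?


q = k * dT / dz * 1000
= 2.04 * 19.2 / 380 * 1000
= 0.103074 * 1000
= 103.0737 mW/m^2

103.0737


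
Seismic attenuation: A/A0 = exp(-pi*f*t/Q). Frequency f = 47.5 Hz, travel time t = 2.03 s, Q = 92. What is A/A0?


pi*f*t/Q = pi*47.5*2.03/92 = 3.292696
A/A0 = exp(-3.292696) = 0.037154

0.037154


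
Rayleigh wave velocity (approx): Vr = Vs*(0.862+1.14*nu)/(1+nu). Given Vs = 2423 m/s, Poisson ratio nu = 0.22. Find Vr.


Numerator factor = 0.862 + 1.14*0.22 = 1.1128
Denominator = 1 + 0.22 = 1.22
Vr = 2423 * 1.1128 / 1.22 = 2210.09 m/s

2210.09


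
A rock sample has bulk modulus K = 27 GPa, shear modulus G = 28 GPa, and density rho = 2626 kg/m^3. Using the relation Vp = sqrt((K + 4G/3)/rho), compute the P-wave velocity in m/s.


First compute the effective modulus:
K + 4G/3 = 27e9 + 4*28e9/3 = 64333333333.33 Pa
Then divide by density:
64333333333.33 / 2626 = 24498603.7065 Pa/(kg/m^3)
Take the square root:
Vp = sqrt(24498603.7065) = 4949.61 m/s

4949.61


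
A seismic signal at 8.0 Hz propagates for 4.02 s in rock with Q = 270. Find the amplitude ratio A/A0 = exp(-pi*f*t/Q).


pi*f*t/Q = pi*8.0*4.02/270 = 0.374199
A/A0 = exp(-0.374199) = 0.68784

0.68784


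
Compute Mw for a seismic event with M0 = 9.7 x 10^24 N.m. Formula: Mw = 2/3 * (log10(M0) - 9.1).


log10(M0) = log10(9.7 x 10^24) = 24.9868
Mw = 2/3 * (24.9868 - 9.1)
= 2/3 * 15.8868
= 10.59

10.59


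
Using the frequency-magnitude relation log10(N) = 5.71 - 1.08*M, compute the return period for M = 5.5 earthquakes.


log10(N) = 5.71 - 1.08*5.5 = -0.23
N = 10^-0.23 = 0.588844
T = 1/N = 1/0.588844 = 1.6982 years

1.6982


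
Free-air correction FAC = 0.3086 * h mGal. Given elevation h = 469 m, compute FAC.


FAC = 0.3086 * h
= 0.3086 * 469
= 144.7334 mGal

144.7334


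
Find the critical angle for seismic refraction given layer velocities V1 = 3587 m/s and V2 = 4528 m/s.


V1/V2 = 3587/4528 = 0.792182
theta_c = arcsin(0.792182) = 52.3899 degrees

52.3899


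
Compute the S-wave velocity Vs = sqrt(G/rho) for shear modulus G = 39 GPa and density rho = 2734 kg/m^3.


Convert G to Pa: G = 39e9 Pa
Compute G/rho = 39e9 / 2734 = 14264813.4601
Vs = sqrt(14264813.4601) = 3776.88 m/s

3776.88


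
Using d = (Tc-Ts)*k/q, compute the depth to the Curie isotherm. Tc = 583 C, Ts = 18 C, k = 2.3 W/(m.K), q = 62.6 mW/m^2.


T_Curie - T_surf = 583 - 18 = 565 C
Convert q to W/m^2: 62.6 mW/m^2 = 0.0626 W/m^2
d = 565 * 2.3 / 0.0626 = 20758.79 m

20758.79


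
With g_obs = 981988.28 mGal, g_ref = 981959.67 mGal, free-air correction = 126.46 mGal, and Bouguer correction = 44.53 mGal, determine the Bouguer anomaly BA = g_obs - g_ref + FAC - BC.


BA = g_obs - g_ref + FAC - BC
= 981988.28 - 981959.67 + 126.46 - 44.53
= 110.54 mGal

110.54


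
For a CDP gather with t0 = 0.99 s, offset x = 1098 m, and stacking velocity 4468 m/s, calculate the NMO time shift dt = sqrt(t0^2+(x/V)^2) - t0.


x/Vnmo = 1098/4468 = 0.245748
(x/Vnmo)^2 = 0.060392
t0^2 = 0.9801
sqrt(0.9801 + 0.060392) = 1.020045
dt = 1.020045 - 0.99 = 0.030045

0.030045


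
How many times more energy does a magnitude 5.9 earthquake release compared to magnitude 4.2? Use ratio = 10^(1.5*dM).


M2 - M1 = 5.9 - 4.2 = 1.7
1.5 * 1.7 = 2.55
ratio = 10^2.55 = 354.81

354.81


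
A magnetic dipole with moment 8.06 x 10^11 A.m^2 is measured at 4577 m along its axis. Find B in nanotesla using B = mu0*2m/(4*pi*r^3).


m = 8.06 x 10^11 = 806000000000 A.m^2
2m = 1612000000000 A.m^2
r^3 = 4577^3 = 95883248033
B = (4pi*10^-7) * 1612000000000 / (4*pi * 95883248033) * 1e9
= 2025698.943035 / 1204904430491.2 * 1e9
= 1681.2113 nT

1681.2113


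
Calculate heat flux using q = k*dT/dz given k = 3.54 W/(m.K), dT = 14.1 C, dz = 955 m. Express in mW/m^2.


q = k * dT / dz * 1000
= 3.54 * 14.1 / 955 * 1000
= 0.052266 * 1000
= 52.266 mW/m^2

52.266


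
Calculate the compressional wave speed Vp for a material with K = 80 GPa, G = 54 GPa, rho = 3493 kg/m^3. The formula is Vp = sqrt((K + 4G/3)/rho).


First compute the effective modulus:
K + 4G/3 = 80e9 + 4*54e9/3 = 152000000000.0 Pa
Then divide by density:
152000000000.0 / 3493 = 43515602.6338 Pa/(kg/m^3)
Take the square root:
Vp = sqrt(43515602.6338) = 6596.64 m/s

6596.64


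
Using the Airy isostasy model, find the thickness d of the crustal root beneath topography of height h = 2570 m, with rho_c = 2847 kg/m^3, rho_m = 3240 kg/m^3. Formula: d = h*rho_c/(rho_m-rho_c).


rho_m - rho_c = 3240 - 2847 = 393
d = 2570 * 2847 / 393
= 7316790 / 393
= 18617.79 m

18617.79


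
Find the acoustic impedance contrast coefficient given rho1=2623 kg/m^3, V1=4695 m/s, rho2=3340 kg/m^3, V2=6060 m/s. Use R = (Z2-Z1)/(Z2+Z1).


Z1 = 2623 * 4695 = 12314985
Z2 = 3340 * 6060 = 20240400
R = (20240400 - 12314985) / (20240400 + 12314985) = 7925415 / 32555385 = 0.2434

0.2434


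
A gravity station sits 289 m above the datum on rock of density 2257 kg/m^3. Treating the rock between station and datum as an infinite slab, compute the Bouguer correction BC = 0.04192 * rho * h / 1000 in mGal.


BC = 0.04192 * rho * h / 1000
= 0.04192 * 2257 * 289 / 1000
= 27.3433 mGal

27.3433


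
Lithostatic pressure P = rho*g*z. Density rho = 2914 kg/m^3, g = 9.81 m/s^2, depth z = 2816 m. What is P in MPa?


P = rho * g * z / 1e6
= 2914 * 9.81 * 2816 / 1e6
= 80499133.44 / 1e6
= 80.4991 MPa

80.4991


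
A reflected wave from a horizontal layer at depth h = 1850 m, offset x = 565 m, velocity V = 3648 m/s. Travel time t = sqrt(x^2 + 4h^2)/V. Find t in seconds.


x^2 + 4h^2 = 565^2 + 4*1850^2 = 319225 + 13690000 = 14009225
sqrt(14009225) = 3742.8899
t = 3742.8899 / 3648 = 1.026 s

1.026


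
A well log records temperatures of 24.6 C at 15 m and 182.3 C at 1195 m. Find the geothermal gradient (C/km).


dT = 182.3 - 24.6 = 157.7 C
dz = 1195 - 15 = 1180 m
gradient = dT/dz * 1000 = 157.7/1180 * 1000 = 133.6441 C/km

133.6441


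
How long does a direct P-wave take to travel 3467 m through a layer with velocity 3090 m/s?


t = x / V
= 3467 / 3090
= 1.122 s

1.122


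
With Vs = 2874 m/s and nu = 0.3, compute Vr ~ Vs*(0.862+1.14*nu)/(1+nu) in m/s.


Numerator factor = 0.862 + 1.14*0.3 = 1.204
Denominator = 1 + 0.3 = 1.3
Vr = 2874 * 1.204 / 1.3 = 2661.77 m/s

2661.77


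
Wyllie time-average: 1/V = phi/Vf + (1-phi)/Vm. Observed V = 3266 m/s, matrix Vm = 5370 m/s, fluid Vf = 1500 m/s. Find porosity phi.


1/V - 1/Vm = 1/3266 - 1/5370 = 0.00011997
1/Vf - 1/Vm = 1/1500 - 1/5370 = 0.00048045
phi = 0.00011997 / 0.00048045 = 0.2497

0.2497


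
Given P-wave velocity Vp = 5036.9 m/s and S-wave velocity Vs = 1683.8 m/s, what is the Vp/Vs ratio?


Vp/Vs = 5036.9 / 1683.8
= 2.9914

2.9914


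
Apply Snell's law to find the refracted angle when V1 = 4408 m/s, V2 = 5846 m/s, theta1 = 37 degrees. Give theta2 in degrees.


sin(theta1) = sin(37 deg) = 0.601815
sin(theta2) = V2/V1 * sin(theta1) = 5846/4408 * 0.601815 = 0.798142
theta2 = arcsin(0.798142) = 52.9531 degrees

52.9531


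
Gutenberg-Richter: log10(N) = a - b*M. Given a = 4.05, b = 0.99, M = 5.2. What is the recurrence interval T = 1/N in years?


log10(N) = 4.05 - 0.99*5.2 = -1.098
N = 10^-1.098 = 0.079799
T = 1/N = 1/0.079799 = 12.5314 years

12.5314


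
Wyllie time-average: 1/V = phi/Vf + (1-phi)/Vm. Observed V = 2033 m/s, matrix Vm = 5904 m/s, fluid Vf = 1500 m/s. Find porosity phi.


1/V - 1/Vm = 1/2033 - 1/5904 = 0.00032251
1/Vf - 1/Vm = 1/1500 - 1/5904 = 0.00049729
phi = 0.00032251 / 0.00049729 = 0.6485

0.6485


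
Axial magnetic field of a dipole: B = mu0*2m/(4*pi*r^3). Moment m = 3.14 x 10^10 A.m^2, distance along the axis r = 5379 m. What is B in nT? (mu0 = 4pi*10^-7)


m = 3.14 x 10^10 = 31400000000 A.m^2
2m = 62800000000 A.m^2
r^3 = 5379^3 = 155634054939
B = (4pi*10^-7) * 62800000000 / (4*pi * 155634054939) * 1e9
= 78916.807458 / 1955755214579.01 * 1e9
= 40.3511 nT

40.3511


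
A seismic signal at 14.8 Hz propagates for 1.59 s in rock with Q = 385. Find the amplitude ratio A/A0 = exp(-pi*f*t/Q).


pi*f*t/Q = pi*14.8*1.59/385 = 0.192021
A/A0 = exp(-0.192021) = 0.82529

0.82529


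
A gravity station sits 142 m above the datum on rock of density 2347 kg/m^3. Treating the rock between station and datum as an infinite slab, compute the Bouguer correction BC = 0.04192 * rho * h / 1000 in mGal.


BC = 0.04192 * rho * h / 1000
= 0.04192 * 2347 * 142 / 1000
= 13.9708 mGal

13.9708


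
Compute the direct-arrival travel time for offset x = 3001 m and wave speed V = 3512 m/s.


t = x / V
= 3001 / 3512
= 0.8545 s

0.8545


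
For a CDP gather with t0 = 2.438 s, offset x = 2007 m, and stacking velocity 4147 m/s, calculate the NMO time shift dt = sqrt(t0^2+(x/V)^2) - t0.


x/Vnmo = 2007/4147 = 0.483964
(x/Vnmo)^2 = 0.234221
t0^2 = 5.943844
sqrt(5.943844 + 0.234221) = 2.485571
dt = 2.485571 - 2.438 = 0.047571

0.047571


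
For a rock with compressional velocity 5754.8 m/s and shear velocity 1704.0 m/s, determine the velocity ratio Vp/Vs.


Vp/Vs = 5754.8 / 1704.0
= 3.3772

3.3772


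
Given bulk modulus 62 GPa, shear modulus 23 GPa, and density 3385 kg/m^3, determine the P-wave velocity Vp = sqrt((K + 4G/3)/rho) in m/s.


First compute the effective modulus:
K + 4G/3 = 62e9 + 4*23e9/3 = 92666666666.67 Pa
Then divide by density:
92666666666.67 / 3385 = 27375677.0064 Pa/(kg/m^3)
Take the square root:
Vp = sqrt(27375677.0064) = 5232.18 m/s

5232.18


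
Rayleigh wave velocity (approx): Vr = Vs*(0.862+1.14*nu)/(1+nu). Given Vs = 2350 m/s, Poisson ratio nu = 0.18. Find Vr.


Numerator factor = 0.862 + 1.14*0.18 = 1.0672
Denominator = 1 + 0.18 = 1.18
Vr = 2350 * 1.0672 / 1.18 = 2125.36 m/s

2125.36


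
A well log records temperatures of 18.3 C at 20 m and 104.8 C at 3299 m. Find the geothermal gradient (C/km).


dT = 104.8 - 18.3 = 86.5 C
dz = 3299 - 20 = 3279 m
gradient = dT/dz * 1000 = 86.5/3279 * 1000 = 26.38 C/km

26.38


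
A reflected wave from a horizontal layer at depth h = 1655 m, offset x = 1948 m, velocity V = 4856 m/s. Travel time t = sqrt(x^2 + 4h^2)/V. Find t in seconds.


x^2 + 4h^2 = 1948^2 + 4*1655^2 = 3794704 + 10956100 = 14750804
sqrt(14750804) = 3840.6775
t = 3840.6775 / 4856 = 0.7909 s

0.7909


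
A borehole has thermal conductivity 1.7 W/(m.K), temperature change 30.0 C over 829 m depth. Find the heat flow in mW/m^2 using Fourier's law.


q = k * dT / dz * 1000
= 1.7 * 30.0 / 829 * 1000
= 0.06152 * 1000
= 61.5199 mW/m^2

61.5199


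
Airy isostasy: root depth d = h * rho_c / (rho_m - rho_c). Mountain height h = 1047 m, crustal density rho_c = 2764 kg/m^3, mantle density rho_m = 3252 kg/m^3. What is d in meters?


rho_m - rho_c = 3252 - 2764 = 488
d = 1047 * 2764 / 488
= 2893908 / 488
= 5930.14 m

5930.14


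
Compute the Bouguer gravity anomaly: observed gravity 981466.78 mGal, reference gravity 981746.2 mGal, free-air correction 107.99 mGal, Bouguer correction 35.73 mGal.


BA = g_obs - g_ref + FAC - BC
= 981466.78 - 981746.2 + 107.99 - 35.73
= -207.16 mGal

-207.16


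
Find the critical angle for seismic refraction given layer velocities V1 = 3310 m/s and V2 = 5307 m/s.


V1/V2 = 3310/5307 = 0.623705
theta_c = arcsin(0.623705) = 38.5872 degrees

38.5872


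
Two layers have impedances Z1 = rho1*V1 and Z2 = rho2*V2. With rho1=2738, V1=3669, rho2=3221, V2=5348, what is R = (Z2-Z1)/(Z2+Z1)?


Z1 = 2738 * 3669 = 10045722
Z2 = 3221 * 5348 = 17225908
R = (17225908 - 10045722) / (17225908 + 10045722) = 7180186 / 27271630 = 0.2633

0.2633


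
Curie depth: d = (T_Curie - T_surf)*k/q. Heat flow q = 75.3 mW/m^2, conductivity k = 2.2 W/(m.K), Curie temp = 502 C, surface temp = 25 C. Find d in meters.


T_Curie - T_surf = 502 - 25 = 477 C
Convert q to W/m^2: 75.3 mW/m^2 = 0.0753 W/m^2
d = 477 * 2.2 / 0.0753 = 13936.25 m

13936.25


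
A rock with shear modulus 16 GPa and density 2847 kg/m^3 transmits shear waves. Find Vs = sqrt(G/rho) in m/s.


Convert G to Pa: G = 16e9 Pa
Compute G/rho = 16e9 / 2847 = 5619950.8254
Vs = sqrt(5619950.8254) = 2370.64 m/s

2370.64


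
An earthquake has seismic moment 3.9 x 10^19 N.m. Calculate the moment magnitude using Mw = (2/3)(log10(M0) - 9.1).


log10(M0) = log10(3.9 x 10^19) = 19.5911
Mw = 2/3 * (19.5911 - 9.1)
= 2/3 * 10.4911
= 6.99

6.99


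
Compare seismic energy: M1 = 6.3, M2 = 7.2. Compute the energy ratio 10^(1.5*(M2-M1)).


M2 - M1 = 7.2 - 6.3 = 0.9
1.5 * 0.9 = 1.35
ratio = 10^1.35 = 22.39

22.39


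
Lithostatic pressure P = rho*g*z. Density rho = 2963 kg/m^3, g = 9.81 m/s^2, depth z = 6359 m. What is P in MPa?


P = rho * g * z / 1e6
= 2963 * 9.81 * 6359 / 1e6
= 184837243.77 / 1e6
= 184.8372 MPa

184.8372


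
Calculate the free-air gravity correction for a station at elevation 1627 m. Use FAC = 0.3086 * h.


FAC = 0.3086 * h
= 0.3086 * 1627
= 502.0922 mGal

502.0922


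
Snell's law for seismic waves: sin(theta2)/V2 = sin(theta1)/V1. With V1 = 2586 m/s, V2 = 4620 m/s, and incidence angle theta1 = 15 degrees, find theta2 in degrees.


sin(theta1) = sin(15 deg) = 0.258819
sin(theta2) = V2/V1 * sin(theta1) = 4620/2586 * 0.258819 = 0.462391
theta2 = arcsin(0.462391) = 27.5415 degrees

27.5415


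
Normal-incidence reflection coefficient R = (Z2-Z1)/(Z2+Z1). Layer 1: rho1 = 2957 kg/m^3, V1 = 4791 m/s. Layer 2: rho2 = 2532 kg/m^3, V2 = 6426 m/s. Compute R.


Z1 = 2957 * 4791 = 14166987
Z2 = 2532 * 6426 = 16270632
R = (16270632 - 14166987) / (16270632 + 14166987) = 2103645 / 30437619 = 0.0691

0.0691


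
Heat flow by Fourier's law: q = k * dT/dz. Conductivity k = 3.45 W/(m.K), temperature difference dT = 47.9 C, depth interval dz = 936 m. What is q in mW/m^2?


q = k * dT / dz * 1000
= 3.45 * 47.9 / 936 * 1000
= 0.176554 * 1000
= 176.5545 mW/m^2

176.5545


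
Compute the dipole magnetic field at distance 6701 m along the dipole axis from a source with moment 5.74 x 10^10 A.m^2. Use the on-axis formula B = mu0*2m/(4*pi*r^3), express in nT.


m = 5.74 x 10^10 = 57400000000 A.m^2
2m = 114800000000 A.m^2
r^3 = 6701^3 = 300897690101
B = (4pi*10^-7) * 114800000000 / (4*pi * 300897690101) * 1e9
= 144261.934653 / 3781191890813.76 * 1e9
= 38.1525 nT

38.1525


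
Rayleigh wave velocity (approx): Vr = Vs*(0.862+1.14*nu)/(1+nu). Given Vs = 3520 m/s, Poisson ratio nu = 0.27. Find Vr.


Numerator factor = 0.862 + 1.14*0.27 = 1.1698
Denominator = 1 + 0.27 = 1.27
Vr = 3520 * 1.1698 / 1.27 = 3242.28 m/s

3242.28


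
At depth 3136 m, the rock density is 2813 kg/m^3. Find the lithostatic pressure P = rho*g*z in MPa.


P = rho * g * z / 1e6
= 2813 * 9.81 * 3136 / 1e6
= 86539582.08 / 1e6
= 86.5396 MPa

86.5396


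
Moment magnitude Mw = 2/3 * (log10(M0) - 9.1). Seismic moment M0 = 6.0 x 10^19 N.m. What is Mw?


log10(M0) = log10(6.0 x 10^19) = 19.7782
Mw = 2/3 * (19.7782 - 9.1)
= 2/3 * 10.6782
= 7.12

7.12


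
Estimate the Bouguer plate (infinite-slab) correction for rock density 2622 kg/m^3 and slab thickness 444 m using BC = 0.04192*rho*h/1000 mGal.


BC = 0.04192 * rho * h / 1000
= 0.04192 * 2622 * 444 / 1000
= 48.8019 mGal

48.8019


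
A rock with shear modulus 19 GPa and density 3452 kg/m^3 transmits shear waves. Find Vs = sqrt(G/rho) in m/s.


Convert G to Pa: G = 19e9 Pa
Compute G/rho = 19e9 / 3452 = 5504055.6199
Vs = sqrt(5504055.6199) = 2346.07 m/s

2346.07


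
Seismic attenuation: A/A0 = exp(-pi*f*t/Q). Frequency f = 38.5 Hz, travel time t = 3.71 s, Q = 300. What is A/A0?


pi*f*t/Q = pi*38.5*3.71/300 = 1.495765
A/A0 = exp(-1.495765) = 0.224077

0.224077


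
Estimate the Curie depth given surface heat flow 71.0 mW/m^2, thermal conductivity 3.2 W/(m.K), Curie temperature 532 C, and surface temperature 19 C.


T_Curie - T_surf = 532 - 19 = 513 C
Convert q to W/m^2: 71.0 mW/m^2 = 0.071 W/m^2
d = 513 * 3.2 / 0.071 = 23121.13 m

23121.13


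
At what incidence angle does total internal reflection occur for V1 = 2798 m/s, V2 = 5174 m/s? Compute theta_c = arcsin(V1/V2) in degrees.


V1/V2 = 2798/5174 = 0.540781
theta_c = arcsin(0.540781) = 32.7368 degrees

32.7368


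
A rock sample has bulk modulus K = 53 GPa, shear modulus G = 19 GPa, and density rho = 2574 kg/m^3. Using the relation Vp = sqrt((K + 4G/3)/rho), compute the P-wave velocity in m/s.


First compute the effective modulus:
K + 4G/3 = 53e9 + 4*19e9/3 = 78333333333.33 Pa
Then divide by density:
78333333333.33 / 2574 = 30432530.4325 Pa/(kg/m^3)
Take the square root:
Vp = sqrt(30432530.4325) = 5516.57 m/s

5516.57


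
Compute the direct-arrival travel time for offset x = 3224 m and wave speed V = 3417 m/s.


t = x / V
= 3224 / 3417
= 0.9435 s

0.9435


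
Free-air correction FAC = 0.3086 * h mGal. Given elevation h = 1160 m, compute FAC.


FAC = 0.3086 * h
= 0.3086 * 1160
= 357.976 mGal

357.976


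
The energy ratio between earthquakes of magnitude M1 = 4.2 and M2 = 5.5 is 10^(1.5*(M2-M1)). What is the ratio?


M2 - M1 = 5.5 - 4.2 = 1.3
1.5 * 1.3 = 1.95
ratio = 10^1.95 = 89.13

89.13


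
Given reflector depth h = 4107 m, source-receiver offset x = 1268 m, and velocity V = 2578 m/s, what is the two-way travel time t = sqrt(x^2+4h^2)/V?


x^2 + 4h^2 = 1268^2 + 4*4107^2 = 1607824 + 67469796 = 69077620
sqrt(69077620) = 8311.2947
t = 8311.2947 / 2578 = 3.2239 s

3.2239


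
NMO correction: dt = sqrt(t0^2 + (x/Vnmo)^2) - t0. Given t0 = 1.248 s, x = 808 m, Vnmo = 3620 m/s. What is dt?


x/Vnmo = 808/3620 = 0.223204
(x/Vnmo)^2 = 0.04982
t0^2 = 1.557504
sqrt(1.557504 + 0.04982) = 1.267803
dt = 1.267803 - 1.248 = 0.019803

0.019803


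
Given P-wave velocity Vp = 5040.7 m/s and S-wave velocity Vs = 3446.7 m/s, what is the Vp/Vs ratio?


Vp/Vs = 5040.7 / 3446.7
= 1.4625

1.4625


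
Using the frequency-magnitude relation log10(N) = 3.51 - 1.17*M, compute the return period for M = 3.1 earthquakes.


log10(N) = 3.51 - 1.17*3.1 = -0.117
N = 10^-0.117 = 0.763836
T = 1/N = 1/0.763836 = 1.3092 years

1.3092


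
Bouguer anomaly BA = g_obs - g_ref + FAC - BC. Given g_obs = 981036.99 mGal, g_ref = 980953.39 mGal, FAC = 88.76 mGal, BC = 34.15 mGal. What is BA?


BA = g_obs - g_ref + FAC - BC
= 981036.99 - 980953.39 + 88.76 - 34.15
= 138.21 mGal

138.21


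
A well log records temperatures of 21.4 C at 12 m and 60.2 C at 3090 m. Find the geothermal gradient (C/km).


dT = 60.2 - 21.4 = 38.8 C
dz = 3090 - 12 = 3078 m
gradient = dT/dz * 1000 = 38.8/3078 * 1000 = 12.6056 C/km

12.6056


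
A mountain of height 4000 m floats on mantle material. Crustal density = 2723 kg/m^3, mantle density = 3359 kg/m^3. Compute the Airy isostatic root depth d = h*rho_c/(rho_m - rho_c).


rho_m - rho_c = 3359 - 2723 = 636
d = 4000 * 2723 / 636
= 10892000 / 636
= 17125.79 m

17125.79


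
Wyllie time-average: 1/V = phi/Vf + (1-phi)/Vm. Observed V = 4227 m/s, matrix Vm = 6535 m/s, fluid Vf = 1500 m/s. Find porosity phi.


1/V - 1/Vm = 1/4227 - 1/6535 = 8.355e-05
1/Vf - 1/Vm = 1/1500 - 1/6535 = 0.00051364
phi = 8.355e-05 / 0.00051364 = 0.1627

0.1627


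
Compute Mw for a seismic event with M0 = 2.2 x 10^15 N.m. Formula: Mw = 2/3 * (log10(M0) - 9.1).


log10(M0) = log10(2.2 x 10^15) = 15.3424
Mw = 2/3 * (15.3424 - 9.1)
= 2/3 * 6.2424
= 4.16

4.16


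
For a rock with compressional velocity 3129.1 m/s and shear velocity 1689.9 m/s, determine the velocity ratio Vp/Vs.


Vp/Vs = 3129.1 / 1689.9
= 1.8516

1.8516


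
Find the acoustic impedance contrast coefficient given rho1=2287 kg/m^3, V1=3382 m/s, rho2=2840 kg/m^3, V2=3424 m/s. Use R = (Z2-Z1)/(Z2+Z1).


Z1 = 2287 * 3382 = 7734634
Z2 = 2840 * 3424 = 9724160
R = (9724160 - 7734634) / (9724160 + 7734634) = 1989526 / 17458794 = 0.114

0.114


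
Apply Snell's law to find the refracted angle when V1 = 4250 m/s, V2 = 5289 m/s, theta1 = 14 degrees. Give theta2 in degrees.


sin(theta1) = sin(14 deg) = 0.241922
sin(theta2) = V2/V1 * sin(theta1) = 5289/4250 * 0.241922 = 0.301065
theta2 = arcsin(0.301065) = 17.5216 degrees

17.5216


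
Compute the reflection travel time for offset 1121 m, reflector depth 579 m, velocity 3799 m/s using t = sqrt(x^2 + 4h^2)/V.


x^2 + 4h^2 = 1121^2 + 4*579^2 = 1256641 + 1340964 = 2597605
sqrt(2597605) = 1611.7087
t = 1611.7087 / 3799 = 0.4242 s

0.4242


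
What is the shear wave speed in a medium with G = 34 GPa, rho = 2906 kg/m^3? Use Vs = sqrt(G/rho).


Convert G to Pa: G = 34e9 Pa
Compute G/rho = 34e9 / 2906 = 11699931.1769
Vs = sqrt(11699931.1769) = 3420.52 m/s

3420.52


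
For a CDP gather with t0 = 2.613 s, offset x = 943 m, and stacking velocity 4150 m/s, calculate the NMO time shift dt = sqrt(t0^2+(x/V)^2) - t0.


x/Vnmo = 943/4150 = 0.227229
(x/Vnmo)^2 = 0.051633
t0^2 = 6.827769
sqrt(6.827769 + 0.051633) = 2.622861
dt = 2.622861 - 2.613 = 0.009861

0.009861


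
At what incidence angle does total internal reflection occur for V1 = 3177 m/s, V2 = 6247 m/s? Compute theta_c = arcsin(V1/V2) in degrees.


V1/V2 = 3177/6247 = 0.508564
theta_c = arcsin(0.508564) = 30.5682 degrees

30.5682


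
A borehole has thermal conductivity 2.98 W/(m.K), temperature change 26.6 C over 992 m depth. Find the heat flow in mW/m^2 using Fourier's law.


q = k * dT / dz * 1000
= 2.98 * 26.6 / 992 * 1000
= 0.079907 * 1000
= 79.9073 mW/m^2

79.9073


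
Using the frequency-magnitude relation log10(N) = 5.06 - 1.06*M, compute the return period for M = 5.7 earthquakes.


log10(N) = 5.06 - 1.06*5.7 = -0.982
N = 10^-0.982 = 0.104232
T = 1/N = 1/0.104232 = 9.594 years

9.594


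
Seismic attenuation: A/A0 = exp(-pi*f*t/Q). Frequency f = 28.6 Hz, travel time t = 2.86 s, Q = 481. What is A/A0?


pi*f*t/Q = pi*28.6*2.86/481 = 0.534241
A/A0 = exp(-0.534241) = 0.586114

0.586114


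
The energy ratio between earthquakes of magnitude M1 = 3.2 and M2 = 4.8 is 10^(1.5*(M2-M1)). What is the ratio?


M2 - M1 = 4.8 - 3.2 = 1.6
1.5 * 1.6 = 2.4
ratio = 10^2.4 = 251.19

251.19


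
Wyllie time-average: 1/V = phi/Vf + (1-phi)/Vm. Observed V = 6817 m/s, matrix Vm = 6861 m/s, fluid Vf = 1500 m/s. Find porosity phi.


1/V - 1/Vm = 1/6817 - 1/6861 = 9.4e-07
1/Vf - 1/Vm = 1/1500 - 1/6861 = 0.00052092
phi = 9.4e-07 / 0.00052092 = 0.0018

0.0018


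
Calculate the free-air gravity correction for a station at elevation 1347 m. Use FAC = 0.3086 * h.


FAC = 0.3086 * h
= 0.3086 * 1347
= 415.6842 mGal

415.6842


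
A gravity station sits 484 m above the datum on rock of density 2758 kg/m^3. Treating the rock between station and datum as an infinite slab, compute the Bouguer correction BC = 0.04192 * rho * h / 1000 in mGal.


BC = 0.04192 * rho * h / 1000
= 0.04192 * 2758 * 484 / 1000
= 55.9578 mGal

55.9578


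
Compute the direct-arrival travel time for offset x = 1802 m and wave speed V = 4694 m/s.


t = x / V
= 1802 / 4694
= 0.3839 s

0.3839


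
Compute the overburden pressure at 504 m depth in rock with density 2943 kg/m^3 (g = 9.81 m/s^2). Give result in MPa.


P = rho * g * z / 1e6
= 2943 * 9.81 * 504 / 1e6
= 14550898.32 / 1e6
= 14.5509 MPa

14.5509


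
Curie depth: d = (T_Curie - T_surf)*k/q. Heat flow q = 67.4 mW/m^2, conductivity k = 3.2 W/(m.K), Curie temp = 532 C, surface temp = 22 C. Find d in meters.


T_Curie - T_surf = 532 - 22 = 510 C
Convert q to W/m^2: 67.4 mW/m^2 = 0.0674 W/m^2
d = 510 * 3.2 / 0.0674 = 24213.65 m

24213.65


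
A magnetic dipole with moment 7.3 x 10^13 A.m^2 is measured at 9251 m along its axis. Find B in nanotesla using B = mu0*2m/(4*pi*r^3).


m = 7.3 x 10^13 = 73000000000000 A.m^2
2m = 146000000000000 A.m^2
r^3 = 9251^3 = 791709840251
B = (4pi*10^-7) * 146000000000000 / (4*pi * 791709840251) * 1e9
= 183469010.969644 / 9948919271629.16 * 1e9
= 18441.0996 nT

18441.0996


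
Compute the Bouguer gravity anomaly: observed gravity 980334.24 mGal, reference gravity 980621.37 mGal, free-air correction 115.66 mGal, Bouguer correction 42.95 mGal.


BA = g_obs - g_ref + FAC - BC
= 980334.24 - 980621.37 + 115.66 - 42.95
= -214.42 mGal

-214.42


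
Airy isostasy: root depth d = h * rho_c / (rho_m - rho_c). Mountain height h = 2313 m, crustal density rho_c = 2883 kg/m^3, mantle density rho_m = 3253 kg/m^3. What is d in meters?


rho_m - rho_c = 3253 - 2883 = 370
d = 2313 * 2883 / 370
= 6668379 / 370
= 18022.65 m

18022.65


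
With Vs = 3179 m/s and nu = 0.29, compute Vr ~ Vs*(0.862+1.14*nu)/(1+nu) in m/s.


Numerator factor = 0.862 + 1.14*0.29 = 1.1926
Denominator = 1 + 0.29 = 1.29
Vr = 3179 * 1.1926 / 1.29 = 2938.97 m/s

2938.97


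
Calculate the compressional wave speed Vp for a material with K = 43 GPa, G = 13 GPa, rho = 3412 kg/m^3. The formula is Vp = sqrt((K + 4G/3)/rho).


First compute the effective modulus:
K + 4G/3 = 43e9 + 4*13e9/3 = 60333333333.33 Pa
Then divide by density:
60333333333.33 / 3412 = 17682688.5502 Pa/(kg/m^3)
Take the square root:
Vp = sqrt(17682688.5502) = 4205.08 m/s

4205.08


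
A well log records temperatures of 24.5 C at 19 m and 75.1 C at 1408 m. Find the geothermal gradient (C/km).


dT = 75.1 - 24.5 = 50.6 C
dz = 1408 - 19 = 1389 m
gradient = dT/dz * 1000 = 50.6/1389 * 1000 = 36.4291 C/km

36.4291


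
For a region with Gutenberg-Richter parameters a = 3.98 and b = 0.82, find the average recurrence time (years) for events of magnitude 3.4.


log10(N) = 3.98 - 0.82*3.4 = 1.192
N = 10^1.192 = 15.559656
T = 1/N = 1/15.559656 = 0.0643 years

0.0643


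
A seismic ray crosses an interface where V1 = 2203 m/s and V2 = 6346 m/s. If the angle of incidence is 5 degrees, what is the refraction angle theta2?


sin(theta1) = sin(5 deg) = 0.087156
sin(theta2) = V2/V1 * sin(theta1) = 6346/2203 * 0.087156 = 0.251062
theta2 = arcsin(0.251062) = 14.5404 degrees

14.5404


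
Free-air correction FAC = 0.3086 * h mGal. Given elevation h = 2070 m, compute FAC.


FAC = 0.3086 * h
= 0.3086 * 2070
= 638.802 mGal

638.802


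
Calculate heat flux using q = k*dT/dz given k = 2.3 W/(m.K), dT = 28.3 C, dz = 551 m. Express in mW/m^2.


q = k * dT / dz * 1000
= 2.3 * 28.3 / 551 * 1000
= 0.118131 * 1000
= 118.1307 mW/m^2

118.1307


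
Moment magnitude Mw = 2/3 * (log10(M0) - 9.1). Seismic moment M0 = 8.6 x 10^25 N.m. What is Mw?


log10(M0) = log10(8.6 x 10^25) = 25.9345
Mw = 2/3 * (25.9345 - 9.1)
= 2/3 * 16.8345
= 11.22

11.22


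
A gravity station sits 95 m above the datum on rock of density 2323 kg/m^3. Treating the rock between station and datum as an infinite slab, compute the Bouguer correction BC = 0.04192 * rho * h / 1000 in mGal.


BC = 0.04192 * rho * h / 1000
= 0.04192 * 2323 * 95 / 1000
= 9.2511 mGal

9.2511


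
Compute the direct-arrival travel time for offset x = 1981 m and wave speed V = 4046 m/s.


t = x / V
= 1981 / 4046
= 0.4896 s

0.4896


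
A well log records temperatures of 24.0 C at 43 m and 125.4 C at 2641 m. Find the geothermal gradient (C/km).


dT = 125.4 - 24.0 = 101.4 C
dz = 2641 - 43 = 2598 m
gradient = dT/dz * 1000 = 101.4/2598 * 1000 = 39.03 C/km

39.03


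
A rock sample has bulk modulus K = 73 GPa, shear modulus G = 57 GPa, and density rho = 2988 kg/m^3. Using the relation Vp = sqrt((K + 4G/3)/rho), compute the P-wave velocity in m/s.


First compute the effective modulus:
K + 4G/3 = 73e9 + 4*57e9/3 = 149000000000.0 Pa
Then divide by density:
149000000000.0 / 2988 = 49866131.1914 Pa/(kg/m^3)
Take the square root:
Vp = sqrt(49866131.1914) = 7061.6 m/s

7061.6


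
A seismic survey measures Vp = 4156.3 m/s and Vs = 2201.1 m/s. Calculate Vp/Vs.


Vp/Vs = 4156.3 / 2201.1
= 1.8883

1.8883


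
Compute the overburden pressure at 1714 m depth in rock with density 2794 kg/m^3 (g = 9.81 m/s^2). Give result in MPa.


P = rho * g * z / 1e6
= 2794 * 9.81 * 1714 / 1e6
= 46979265.96 / 1e6
= 46.9793 MPa

46.9793


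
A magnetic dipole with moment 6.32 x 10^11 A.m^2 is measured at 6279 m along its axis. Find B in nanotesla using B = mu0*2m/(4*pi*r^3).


m = 6.32 x 10^11 = 632000000000 A.m^2
2m = 1264000000000 A.m^2
r^3 = 6279^3 = 247554855639
B = (4pi*10^-7) * 1264000000000 / (4*pi * 247554855639) * 1e9
= 1588389.245655 / 3110866063343.86 * 1e9
= 510.5939 nT

510.5939


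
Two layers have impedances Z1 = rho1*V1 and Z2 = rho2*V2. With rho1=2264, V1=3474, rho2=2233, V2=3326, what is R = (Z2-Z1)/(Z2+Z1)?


Z1 = 2264 * 3474 = 7865136
Z2 = 2233 * 3326 = 7426958
R = (7426958 - 7865136) / (7426958 + 7865136) = -438178 / 15292094 = -0.0287

-0.0287


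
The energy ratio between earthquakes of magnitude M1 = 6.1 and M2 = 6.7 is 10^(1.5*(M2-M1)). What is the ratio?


M2 - M1 = 6.7 - 6.1 = 0.6
1.5 * 0.6 = 0.9
ratio = 10^0.9 = 7.94

7.94


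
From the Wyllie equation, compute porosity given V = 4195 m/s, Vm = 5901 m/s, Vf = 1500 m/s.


1/V - 1/Vm = 1/4195 - 1/5901 = 6.892e-05
1/Vf - 1/Vm = 1/1500 - 1/5901 = 0.0004972
phi = 6.892e-05 / 0.0004972 = 0.1386

0.1386


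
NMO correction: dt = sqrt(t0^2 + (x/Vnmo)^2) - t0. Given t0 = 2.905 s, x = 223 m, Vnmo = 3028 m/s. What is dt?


x/Vnmo = 223/3028 = 0.073646
(x/Vnmo)^2 = 0.005424
t0^2 = 8.439025
sqrt(8.439025 + 0.005424) = 2.905933
dt = 2.905933 - 2.905 = 0.000933

9.330000e-04


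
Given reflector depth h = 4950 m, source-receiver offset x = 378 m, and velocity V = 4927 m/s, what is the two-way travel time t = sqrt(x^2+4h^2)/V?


x^2 + 4h^2 = 378^2 + 4*4950^2 = 142884 + 98010000 = 98152884
sqrt(98152884) = 9907.2137
t = 9907.2137 / 4927 = 2.0108 s

2.0108


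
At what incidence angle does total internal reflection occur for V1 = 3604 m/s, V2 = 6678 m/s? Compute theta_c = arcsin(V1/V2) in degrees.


V1/V2 = 3604/6678 = 0.539683
theta_c = arcsin(0.539683) = 32.662 degrees

32.662


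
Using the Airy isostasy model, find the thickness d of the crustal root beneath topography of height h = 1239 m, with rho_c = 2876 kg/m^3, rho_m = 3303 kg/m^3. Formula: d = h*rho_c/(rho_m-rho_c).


rho_m - rho_c = 3303 - 2876 = 427
d = 1239 * 2876 / 427
= 3563364 / 427
= 8345.11 m

8345.11


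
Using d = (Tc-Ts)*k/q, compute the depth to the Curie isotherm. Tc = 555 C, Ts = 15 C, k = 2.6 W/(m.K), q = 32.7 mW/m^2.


T_Curie - T_surf = 555 - 15 = 540 C
Convert q to W/m^2: 32.7 mW/m^2 = 0.0327 W/m^2
d = 540 * 2.6 / 0.0327 = 42935.78 m

42935.78


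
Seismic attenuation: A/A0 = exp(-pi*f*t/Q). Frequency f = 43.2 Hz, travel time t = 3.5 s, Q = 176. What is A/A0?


pi*f*t/Q = pi*43.2*3.5/176 = 2.698914
A/A0 = exp(-2.698914) = 0.067279

0.067279


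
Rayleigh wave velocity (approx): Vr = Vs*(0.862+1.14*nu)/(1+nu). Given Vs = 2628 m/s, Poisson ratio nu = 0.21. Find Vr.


Numerator factor = 0.862 + 1.14*0.21 = 1.1014
Denominator = 1 + 0.21 = 1.21
Vr = 2628 * 1.1014 / 1.21 = 2392.13 m/s

2392.13


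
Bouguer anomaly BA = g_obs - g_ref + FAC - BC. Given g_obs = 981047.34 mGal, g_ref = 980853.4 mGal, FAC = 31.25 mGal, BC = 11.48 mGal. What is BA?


BA = g_obs - g_ref + FAC - BC
= 981047.34 - 980853.4 + 31.25 - 11.48
= 213.71 mGal

213.71


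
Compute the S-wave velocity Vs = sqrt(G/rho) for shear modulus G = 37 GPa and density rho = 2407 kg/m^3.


Convert G to Pa: G = 37e9 Pa
Compute G/rho = 37e9 / 2407 = 15371832.1562
Vs = sqrt(15371832.1562) = 3920.69 m/s

3920.69


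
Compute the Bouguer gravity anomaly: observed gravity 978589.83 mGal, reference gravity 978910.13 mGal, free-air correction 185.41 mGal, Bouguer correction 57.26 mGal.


BA = g_obs - g_ref + FAC - BC
= 978589.83 - 978910.13 + 185.41 - 57.26
= -192.15 mGal

-192.15


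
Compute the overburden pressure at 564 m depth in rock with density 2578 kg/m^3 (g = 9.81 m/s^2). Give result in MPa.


P = rho * g * z / 1e6
= 2578 * 9.81 * 564 / 1e6
= 14263661.52 / 1e6
= 14.2637 MPa

14.2637


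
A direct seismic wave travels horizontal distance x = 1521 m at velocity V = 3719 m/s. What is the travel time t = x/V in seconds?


t = x / V
= 1521 / 3719
= 0.409 s

0.409


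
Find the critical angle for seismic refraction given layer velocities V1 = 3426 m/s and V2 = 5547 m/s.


V1/V2 = 3426/5547 = 0.617631
theta_c = arcsin(0.617631) = 38.1434 degrees

38.1434
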